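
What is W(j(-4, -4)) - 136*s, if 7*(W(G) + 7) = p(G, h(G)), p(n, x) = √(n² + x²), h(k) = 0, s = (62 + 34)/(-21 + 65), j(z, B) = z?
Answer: -23343/77 ≈ -303.16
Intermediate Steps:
s = 24/11 (s = 96/44 = 96*(1/44) = 24/11 ≈ 2.1818)
W(G) = -7 + √(G²)/7 (W(G) = -7 + √(G² + 0²)/7 = -7 + √(G² + 0)/7 = -7 + √(G²)/7)
W(j(-4, -4)) - 136*s = (-7 + √((-4)²)/7) - 136*24/11 = (-7 + √16/7) - 3264/11 = (-7 + (⅐)*4) - 3264/11 = (-7 + 4/7) - 3264/11 = -45/7 - 3264/11 = -23343/77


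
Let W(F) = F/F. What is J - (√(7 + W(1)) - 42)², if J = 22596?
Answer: 20824 + 168*√2 ≈ 21062.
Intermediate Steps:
W(F) = 1
J - (√(7 + W(1)) - 42)² = 22596 - (√(7 + 1) - 42)² = 22596 - (√8 - 42)² = 22596 - (2*√2 - 42)² = 22596 - (-42 + 2*√2)²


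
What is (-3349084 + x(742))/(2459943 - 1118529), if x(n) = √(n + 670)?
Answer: -1674542/670707 + √353/670707 ≈ -2.4967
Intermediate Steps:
x(n) = √(670 + n)
(-3349084 + x(742))/(2459943 - 1118529) = (-3349084 + √(670 + 742))/(2459943 - 1118529) = (-3349084 + √1412)/1341414 = (-3349084 + 2*√353)*(1/1341414) = -1674542/670707 + √353/670707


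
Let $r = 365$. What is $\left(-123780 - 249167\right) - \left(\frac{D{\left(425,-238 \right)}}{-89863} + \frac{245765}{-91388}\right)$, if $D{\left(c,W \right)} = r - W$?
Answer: $- \frac{3062767744333109}{8212399844} \approx -3.7294 \cdot 10^{5}$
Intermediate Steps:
$D{\left(c,W \right)} = 365 - W$
$\left(-123780 - 249167\right) - \left(\frac{D{\left(425,-238 \right)}}{-89863} + \frac{245765}{-91388}\right) = \left(-123780 - 249167\right) - \left(\frac{365 - -238}{-89863} + \frac{245765}{-91388}\right) = \left(-123780 - 249167\right) - \left(\left(365 + 238\right) \left(- \frac{1}{89863}\right) + 245765 \left(- \frac{1}{91388}\right)\right) = -372947 - \left(603 \left(- \frac{1}{89863}\right) - \frac{245765}{91388}\right) = -372947 - \left(- \frac{603}{89863} - \frac{245765}{91388}\right) = -372947 - - \frac{22140287159}{8212399844} = -372947 + \frac{22140287159}{8212399844} = - \frac{3062767744333109}{8212399844}$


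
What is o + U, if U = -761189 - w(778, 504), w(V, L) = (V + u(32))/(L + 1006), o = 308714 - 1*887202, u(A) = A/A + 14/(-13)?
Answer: -26297869623/19630 ≈ -1.3397e+6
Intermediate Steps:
u(A) = -1/13 (u(A) = 1 + 14*(-1/13) = 1 - 14/13 = -1/13)
o = -578488 (o = 308714 - 887202 = -578488)
w(V, L) = (-1/13 + V)/(1006 + L) (w(V, L) = (V - 1/13)/(L + 1006) = (-1/13 + V)/(1006 + L))
U = -14942150183/19630 (U = -761189 - (-1/13 + 778)/(1006 + 504) = -761189 - 10113/(1510*13) = -761189 - 1*10113/19630 = -761189 - 10113/19630 = -14942150183/19630 ≈ -7.6119e+5)
o + U = -578488 - 14942150183/19630 = -26297869623/19630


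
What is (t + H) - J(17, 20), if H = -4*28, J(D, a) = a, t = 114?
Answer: -18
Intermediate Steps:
H = -112
(t + H) - J(17, 20) = (114 - 112) - 1*20 = 2 - 20 = -18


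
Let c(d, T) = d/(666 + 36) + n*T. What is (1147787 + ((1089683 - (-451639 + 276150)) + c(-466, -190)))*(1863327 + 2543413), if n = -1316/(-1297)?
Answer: 372337082709655360/35019 ≈ 1.0632e+13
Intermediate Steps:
n = 1316/1297 (n = -1316*(-1/1297) = 1316/1297 ≈ 1.0146)
c(d, T) = d/702 + 1316*T/1297 (c(d, T) = d/(666 + 36) + 1316*T/1297 = d/702 + 1316*T/1297)
(1147787 + ((1089683 - (-451639 + 276150)) + c(-466, -190)))*(1863327 + 2543413) = (1147787 + ((1089683 - (-451639 + 276150)) + ((1/702)*(-466) + (1316/1297)*(-190))))*(1863327 + 2543413) = (1147787 + ((1089683 - 1*(-175489)) + (-233/351 - 250040/1297)))*4406740 = (1147787 + ((1089683 + 175489) - 88066241/455247))*4406740 = (1147787 + (1265172 - 88066241/455247))*4406740 = (1147787 + 575877691243/455247)*4406740 = (1098404279632/455247)*4406740 = 372337082709655360/35019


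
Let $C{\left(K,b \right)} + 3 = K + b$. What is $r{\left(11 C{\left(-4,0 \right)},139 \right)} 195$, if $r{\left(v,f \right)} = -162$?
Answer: $-31590$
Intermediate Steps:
$C{\left(K,b \right)} = -3 + K + b$ ($C{\left(K,b \right)} = -3 + \left(K + b\right) = -3 + K + b$)
$r{\left(11 C{\left(-4,0 \right)},139 \right)} 195 = \left(-162\right) 195 = -31590$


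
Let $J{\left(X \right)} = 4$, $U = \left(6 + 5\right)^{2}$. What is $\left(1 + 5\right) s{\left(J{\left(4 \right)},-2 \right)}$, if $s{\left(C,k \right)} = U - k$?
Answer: $738$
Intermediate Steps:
$U = 121$ ($U = 11^{2} = 121$)
$s{\left(C,k \right)} = 121 - k$
$\left(1 + 5\right) s{\left(J{\left(4 \right)},-2 \right)} = \left(1 + 5\right) \left(121 - -2\right) = 6 \left(121 + 2\right) = 6 \cdot 123 = 738$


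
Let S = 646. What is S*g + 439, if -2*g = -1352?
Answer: 437135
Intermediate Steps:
g = 676 (g = -½*(-1352) = 676)
S*g + 439 = 646*676 + 439 = 436696 + 439 = 437135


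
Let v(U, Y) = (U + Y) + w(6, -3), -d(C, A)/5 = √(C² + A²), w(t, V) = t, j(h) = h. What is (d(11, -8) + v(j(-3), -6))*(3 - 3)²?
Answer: 0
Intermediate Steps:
d(C, A) = -5*√(A² + C²) (d(C, A) = -5*√(C² + A²) = -5*√(A² + C²))
v(U, Y) = 6 + U + Y (v(U, Y) = (U + Y) + 6 = 6 + U + Y)
(d(11, -8) + v(j(-3), -6))*(3 - 3)² = (-5*√((-8)² + 11²) + (6 - 3 - 6))*(3 - 3)² = (-5*√(64 + 121) - 3)*0² = (-5*√185 - 3)*0 = (-3 - 5*√185)*0 = 0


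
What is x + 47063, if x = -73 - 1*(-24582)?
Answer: 71572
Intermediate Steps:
x = 24509 (x = -73 + 24582 = 24509)
x + 47063 = 24509 + 47063 = 71572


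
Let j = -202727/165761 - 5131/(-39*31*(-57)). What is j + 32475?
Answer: 370949955032233/11423087793 ≈ 32474.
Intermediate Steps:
j = -14821045442/11423087793 (j = -202727*1/165761 - 5131/((-1209*(-57))) = -202727/165761 - 5131/68913 = -14821045442/11423087793 ≈ -1.2975)
j + 32475 = -14821045442/11423087793 + 32475 = 370949955032233/11423087793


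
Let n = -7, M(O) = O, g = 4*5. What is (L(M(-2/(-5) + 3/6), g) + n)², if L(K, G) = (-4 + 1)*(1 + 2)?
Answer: 256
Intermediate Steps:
g = 20
L(K, G) = -9 (L(K, G) = -3*3 = -9)
(L(M(-2/(-5) + 3/6), g) + n)² = (-9 - 7)² = (-16)² = 256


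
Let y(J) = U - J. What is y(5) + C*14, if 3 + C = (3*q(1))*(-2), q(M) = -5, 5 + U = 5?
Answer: 373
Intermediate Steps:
U = 0 (U = -5 + 5 = 0)
C = 27 (C = -3 + (3*(-5))*(-2) = -3 - 15*(-2) = -3 + 30 = 27)
y(J) = -J (y(J) = 0 - J = -J)
y(5) + C*14 = -1*5 + 27*14 = -5 + 378 = 373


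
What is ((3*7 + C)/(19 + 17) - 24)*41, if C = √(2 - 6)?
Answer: -11521/12 + 41*I/18 ≈ -960.08 + 2.2778*I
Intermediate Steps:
C = 2*I (C = √(-4) = 2*I ≈ 2.0*I)
((3*7 + C)/(19 + 17) - 24)*41 = ((3*7 + 2*I)/(19 + 17) - 24)*41 = ((21 + 2*I)/36 - 24)*41 = ((21 + 2*I)*(1/36) - 24)*41 = ((7/12 + I/18) - 24)*41 = (-281/12 + I/18)*41 = -11521/12 + 41*I/18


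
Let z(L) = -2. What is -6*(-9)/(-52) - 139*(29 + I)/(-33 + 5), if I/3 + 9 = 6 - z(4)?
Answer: 11651/91 ≈ 128.03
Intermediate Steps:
I = -3 (I = -27 + 3*(6 - 1*(-2)) = -27 + 3*(6 + 2) = -27 + 3*8 = -27 + 24 = -3)
-6*(-9)/(-52) - 139*(29 + I)/(-33 + 5) = -6*(-9)/(-52) - 139*(29 - 3)/(-33 + 5) = 54*(-1/52) - 3614/(-28) = -27/26 - 3614*(-1)/28 = -27/26 - 139*(-13/14) = -27/26 + 1807/14 = 11651/91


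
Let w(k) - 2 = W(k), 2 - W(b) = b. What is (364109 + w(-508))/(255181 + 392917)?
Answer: 364621/648098 ≈ 0.56260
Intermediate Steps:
W(b) = 2 - b
w(k) = 4 - k (w(k) = 2 + (2 - k) = 4 - k)
(364109 + w(-508))/(255181 + 392917) = (364109 + (4 - 1*(-508)))/(255181 + 392917) = (364109 + (4 + 508))/648098 = (364109 + 512)*(1/648098) = 364621*(1/648098) = 364621/648098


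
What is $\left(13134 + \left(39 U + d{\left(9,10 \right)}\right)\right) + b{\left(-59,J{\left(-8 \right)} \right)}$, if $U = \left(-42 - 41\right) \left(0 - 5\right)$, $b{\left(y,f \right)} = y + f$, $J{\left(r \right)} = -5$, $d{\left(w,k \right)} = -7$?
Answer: $29248$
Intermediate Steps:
$b{\left(y,f \right)} = f + y$
$U = 415$ ($U = \left(-83\right) \left(-5\right) = 415$)
$\left(13134 + \left(39 U + d{\left(9,10 \right)}\right)\right) + b{\left(-59,J{\left(-8 \right)} \right)} = \left(13134 + \left(39 \cdot 415 - 7\right)\right) - 64 = \left(13134 + \left(16185 - 7\right)\right) - 64 = \left(13134 + 16178\right) - 64 = 29312 - 64 = 29248$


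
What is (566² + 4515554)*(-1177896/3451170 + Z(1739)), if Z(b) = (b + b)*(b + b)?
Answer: 395852625063939744/6767 ≈ 5.8498e+13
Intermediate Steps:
Z(b) = 4*b² (Z(b) = (2*b)*(2*b) = 4*b²)
(566² + 4515554)*(-1177896/3451170 + Z(1739)) = (566² + 4515554)*(-1177896/3451170 + 4*1739²) = (320356 + 4515554)*(-1177896*1/3451170 + 4*3024121) = 4835910*(-11548/33835 + 12096484) = 4835910*(409284524592/33835) = 395852625063939744/6767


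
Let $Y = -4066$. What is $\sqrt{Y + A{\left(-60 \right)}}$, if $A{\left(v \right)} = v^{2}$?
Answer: $i \sqrt{466} \approx 21.587 i$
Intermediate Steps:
$\sqrt{Y + A{\left(-60 \right)}} = \sqrt{-4066 + \left(-60\right)^{2}} = \sqrt{-4066 + 3600} = \sqrt{-466} = i \sqrt{466}$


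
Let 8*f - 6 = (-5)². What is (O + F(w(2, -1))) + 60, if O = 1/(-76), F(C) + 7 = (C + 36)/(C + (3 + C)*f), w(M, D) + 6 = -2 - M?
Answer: 1180211/22572 ≈ 52.286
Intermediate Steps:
w(M, D) = -8 - M (w(M, D) = -6 + (-2 - M) = -8 - M)
f = 31/8 (f = ¾ + (⅛)*(-5)² = ¾ + (⅛)*25 = ¾ + 25/8 = 31/8 ≈ 3.8750)
F(C) = -7 + (36 + C)/(93/8 + 39*C/8) (F(C) = -7 + (C + 36)/(C + (3 + C)*(31/8)) = -7 + (36 + C)/(C + (93/8 + 31*C/8)) = -7 + (36 + C)/(93/8 + 39*C/8))
O = -1/76 ≈ -0.013158
(O + F(w(2, -1))) + 60 = (-1/76 + (-363 - 265*(-8 - 1*2))/(3*(31 + 13*(-8 - 1*2)))) + 60 = (-1/76 + (-363 - 265*(-8 - 2))/(3*(31 + 13*(-8 - 2)))) + 60 = (-1/76 + (-363 - 265*(-10))/(3*(31 + 13*(-10)))) + 60 = (-1/76 + (-363 + 2650)/(3*(31 - 130))) + 60 = (-1/76 + (⅓)*2287/(-99)) + 60 = (-1/76 + (⅓)*(-1/99)*2287) + 60 = (-1/76 - 2287/297) + 60 = -174109/22572 + 60 = 1180211/22572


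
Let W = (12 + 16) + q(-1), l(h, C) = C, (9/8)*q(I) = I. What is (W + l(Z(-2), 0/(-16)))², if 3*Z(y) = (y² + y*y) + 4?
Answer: 59536/81 ≈ 735.01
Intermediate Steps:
q(I) = 8*I/9
Z(y) = 4/3 + 2*y²/3 (Z(y) = ((y² + y*y) + 4)/3 = ((y² + y²) + 4)/3 = (2*y² + 4)/3 = (4 + 2*y²)/3 = 4/3 + 2*y²/3)
W = 244/9 (W = (12 + 16) + (8/9)*(-1) = 28 - 8/9 = 244/9 ≈ 27.111)
(W + l(Z(-2), 0/(-16)))² = (244/9 + 0/(-16))² = (244/9 + 0*(-1/16))² = (244/9 + 0)² = (244/9)² = 59536/81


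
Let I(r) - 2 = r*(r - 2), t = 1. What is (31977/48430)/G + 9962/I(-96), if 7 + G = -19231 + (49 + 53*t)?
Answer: 923204715019/872077847680 ≈ 1.0586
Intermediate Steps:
I(r) = 2 + r*(-2 + r) (I(r) = 2 + r*(r - 2) = 2 + r*(-2 + r))
G = -19136 (G = -7 + (-19231 + (49 + 53*1)) = -7 + (-19231 + (49 + 53)) = -7 + (-19231 + 102) = -7 - 19129 = -19136)
(31977/48430)/G + 9962/I(-96) = (31977/48430)/(-19136) + 9962/(2 + (-96)² - 2*(-96)) = (31977*(1/48430))*(-1/19136) + 9962/(2 + 9216 + 192) = (31977/48430)*(-1/19136) + 9962/9410 = -31977/926756480 + 9962*(1/9410) = -31977/926756480 + 4981/4705 = 923204715019/872077847680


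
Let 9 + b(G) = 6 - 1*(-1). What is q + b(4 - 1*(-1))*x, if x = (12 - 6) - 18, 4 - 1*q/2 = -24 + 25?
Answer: 30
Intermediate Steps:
b(G) = -2 (b(G) = -9 + (6 - 1*(-1)) = -9 + (6 + 1) = -9 + 7 = -2)
q = 6 (q = 8 - 2*(-24 + 25) = 8 - 2*1 = 8 - 2 = 6)
x = -12 (x = 6 - 18 = -12)
q + b(4 - 1*(-1))*x = 6 - 2*(-12) = 6 + 24 = 30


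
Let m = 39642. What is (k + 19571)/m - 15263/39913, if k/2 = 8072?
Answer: 273478983/527410382 ≈ 0.51853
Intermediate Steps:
k = 16144 (k = 2*8072 = 16144)
(k + 19571)/m - 15263/39913 = (16144 + 19571)/39642 - 15263/39913 = 35715*(1/39642) - 15263*1/39913 = 11905/13214 - 15263/39913 = 273478983/527410382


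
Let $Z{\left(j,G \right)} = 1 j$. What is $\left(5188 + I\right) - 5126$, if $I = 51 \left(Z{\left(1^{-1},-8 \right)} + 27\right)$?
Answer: $1490$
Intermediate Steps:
$Z{\left(j,G \right)} = j$
$I = 1428$ ($I = 51 \left(1^{-1} + 27\right) = 51 \left(1 + 27\right) = 51 \cdot 28 = 1428$)
$\left(5188 + I\right) - 5126 = \left(5188 + 1428\right) - 5126 = 6616 - 5126 = 1490$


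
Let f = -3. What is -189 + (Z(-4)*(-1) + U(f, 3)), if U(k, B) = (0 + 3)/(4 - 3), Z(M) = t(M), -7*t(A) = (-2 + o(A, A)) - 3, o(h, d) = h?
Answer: -1311/7 ≈ -187.29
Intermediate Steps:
t(A) = 5/7 - A/7 (t(A) = -((-2 + A) - 3)/7 = -(-5 + A)/7 = 5/7 - A/7)
Z(M) = 5/7 - M/7
U(k, B) = 3 (U(k, B) = 3/1 = 3*1 = 3)
-189 + (Z(-4)*(-1) + U(f, 3)) = -189 + ((5/7 - 1/7*(-4))*(-1) + 3) = -189 + ((5/7 + 4/7)*(-1) + 3) = -189 + ((9/7)*(-1) + 3) = -189 + (-9/7 + 3) = -189 + 12/7 = -1311/7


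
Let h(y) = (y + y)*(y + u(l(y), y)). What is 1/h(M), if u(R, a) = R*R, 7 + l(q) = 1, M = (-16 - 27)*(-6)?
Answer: 1/151704 ≈ 6.5918e-6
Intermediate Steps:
M = 258 (M = -43*(-6) = 258)
l(q) = -6 (l(q) = -7 + 1 = -6)
u(R, a) = R²
h(y) = 2*y*(36 + y) (h(y) = (y + y)*(y + (-6)²) = (2*y)*(y + 36) = (2*y)*(36 + y) = 2*y*(36 + y))
1/h(M) = 1/(2*258*(36 + 258)) = 1/(2*258*294) = 1/151704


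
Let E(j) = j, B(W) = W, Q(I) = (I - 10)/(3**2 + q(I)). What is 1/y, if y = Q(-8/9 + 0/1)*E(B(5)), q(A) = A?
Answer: -73/490 ≈ -0.14898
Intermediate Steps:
Q(I) = (-10 + I)/(9 + I) (Q(I) = (I - 10)/(3**2 + I) = (-10 + I)/(9 + I))
y = -490/73 (y = ((-10 + (-8/9 + 0/1))/(9 + (-8/9 + 0/1)))*5 = ((-10 + (-8*1/9 + 0*1))/(9 + (-8*1/9 + 0*1)))*5 = ((-10 + (-8/9 + 0))/(9 + (-8/9 + 0)))*5 = ((-10 - 8/9)/(9 - 8/9))*5 = (-98/9/(73/9))*5 = ((9/73)*(-98/9))*5 = -98/73*5 = -490/73 ≈ -6.7123)
1/y = 1/(-490/73) = -73/490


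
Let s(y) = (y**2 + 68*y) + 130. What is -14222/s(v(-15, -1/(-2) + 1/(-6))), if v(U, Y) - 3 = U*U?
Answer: -7111/33809 ≈ -0.21033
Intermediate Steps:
v(U, Y) = 3 + U**2 (v(U, Y) = 3 + U*U = 3 + U**2)
s(y) = 130 + y**2 + 68*y
-14222/s(v(-15, -1/(-2) + 1/(-6))) = -14222/(130 + (3 + (-15)**2)**2 + 68*(3 + (-15)**2)) = -14222/(130 + (3 + 225)**2 + 68*(3 + 225)) = -14222/(130 + 228**2 + 68*228) = -14222/(130 + 51984 + 15504) = -14222/67618 = -14222*1/67618 = -7111/33809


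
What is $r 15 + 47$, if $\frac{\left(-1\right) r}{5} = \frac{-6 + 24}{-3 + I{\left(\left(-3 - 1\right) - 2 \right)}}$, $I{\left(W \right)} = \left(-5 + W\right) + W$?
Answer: $\frac{229}{2} \approx 114.5$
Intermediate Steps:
$I{\left(W \right)} = -5 + 2 W$
$r = \frac{9}{2}$ ($r = - 5 \frac{-6 + 24}{-3 + \left(-5 + 2 \left(\left(-3 - 1\right) - 2\right)\right)} = - 5 \frac{18}{-3 + \left(-5 + 2 \left(-4 - 2\right)\right)} = - 5 \frac{18}{-3 + \left(-5 + 2 \left(-6\right)\right)} = - 5 \frac{18}{-3 - 17} = - 5 \frac{18}{-20} = - 5 \cdot 18 \left(- \frac{1}{20}\right) = \left(-5\right) \left(- \frac{9}{10}\right) = \frac{9}{2} \approx 4.5$)
$r 15 + 47 = \frac{9}{2} \cdot 15 + 47 = \frac{135}{2} + 47 = \frac{229}{2}$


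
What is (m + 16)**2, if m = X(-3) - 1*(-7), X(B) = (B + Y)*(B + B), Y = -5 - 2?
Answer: 6889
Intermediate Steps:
Y = -7
X(B) = 2*B*(-7 + B) (X(B) = (B - 7)*(B + B) = (-7 + B)*(2*B) = 2*B*(-7 + B))
m = 67 (m = 2*(-3)*(-7 - 3) - 1*(-7) = 2*(-3)*(-10) + 7 = 60 + 7 = 67)
(m + 16)**2 = (67 + 16)**2 = 83**2 = 6889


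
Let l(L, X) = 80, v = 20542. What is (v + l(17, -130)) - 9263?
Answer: 11359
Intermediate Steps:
(v + l(17, -130)) - 9263 = (20542 + 80) - 9263 = 20622 - 9263 = 11359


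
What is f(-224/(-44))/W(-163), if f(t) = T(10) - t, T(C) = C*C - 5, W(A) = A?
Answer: -989/1793 ≈ -0.55159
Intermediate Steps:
T(C) = -5 + C² (T(C) = C² - 5 = -5 + C²)
f(t) = 95 - t (f(t) = (-5 + 10²) - t = (-5 + 100) - t = 95 - t)
f(-224/(-44))/W(-163) = (95 - (-224)/(-44))/(-163) = (95 - (-224)*(-1)/44)*(-1/163) = (95 - 1*56/11)*(-1/163) = (95 - 56/11)*(-1/163) = (989/11)*(-1/163) = -989/1793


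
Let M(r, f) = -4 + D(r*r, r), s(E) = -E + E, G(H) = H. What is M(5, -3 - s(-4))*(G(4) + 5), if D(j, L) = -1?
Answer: -45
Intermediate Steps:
s(E) = 0
M(r, f) = -5 (M(r, f) = -4 - 1 = -5)
M(5, -3 - s(-4))*(G(4) + 5) = -5*(4 + 5) = -5*9 = -45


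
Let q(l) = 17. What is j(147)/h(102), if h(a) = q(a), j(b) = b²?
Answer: 21609/17 ≈ 1271.1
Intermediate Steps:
h(a) = 17
j(147)/h(102) = 147²/17 = 21609*(1/17) = 21609/17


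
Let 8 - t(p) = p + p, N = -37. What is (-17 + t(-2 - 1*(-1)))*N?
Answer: 259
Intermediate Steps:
t(p) = 8 - 2*p (t(p) = 8 - (p + p) = 8 - 2*p)
(-17 + t(-2 - 1*(-1)))*N = (-17 + (8 - 2*(-2 - 1*(-1))))*(-37) = (-17 + (8 - 2*(-2 + 1)))*(-37) = (-17 + (8 - 2*(-1)))*(-37) = (-17 + (8 + 2))*(-37) = (-17 + 10)*(-37) = -7*(-37) = 259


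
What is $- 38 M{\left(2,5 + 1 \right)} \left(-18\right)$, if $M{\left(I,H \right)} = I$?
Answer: $1368$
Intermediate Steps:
$- 38 M{\left(2,5 + 1 \right)} \left(-18\right) = \left(-38\right) 2 \left(-18\right) = \left(-76\right) \left(-18\right) = 1368$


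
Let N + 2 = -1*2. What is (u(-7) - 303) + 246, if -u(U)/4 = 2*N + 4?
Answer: -41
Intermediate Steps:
N = -4 (N = -2 - 1*2 = -2 - 2 = -4)
u(U) = 16 (u(U) = -4*(2*(-4) + 4) = -4*(-8 + 4) = -4*(-4) = 16)
(u(-7) - 303) + 246 = (16 - 303) + 246 = -287 + 246 = -41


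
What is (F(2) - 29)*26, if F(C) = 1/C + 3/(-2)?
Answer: -780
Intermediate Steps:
F(C) = -3/2 + 1/C (F(C) = 1/C + 3*(-½) = 1/C - 3/2 = -3/2 + 1/C)
(F(2) - 29)*26 = ((-3/2 + 1/2) - 29)*26 = ((-3/2 + ½) - 29)*26 = (-1 - 29)*26 = -30*26 = -780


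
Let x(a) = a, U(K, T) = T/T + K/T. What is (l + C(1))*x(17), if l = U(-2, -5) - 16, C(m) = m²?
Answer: -1156/5 ≈ -231.20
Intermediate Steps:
U(K, T) = 1 + K/T
l = -73/5 (l = (-2 - 5)/(-5) - 16 = -⅕*(-7) - 16 = 7/5 - 16 = -73/5 ≈ -14.600)
(l + C(1))*x(17) = (-73/5 + 1²)*17 = (-73/5 + 1)*17 = -68/5*17 = -1156/5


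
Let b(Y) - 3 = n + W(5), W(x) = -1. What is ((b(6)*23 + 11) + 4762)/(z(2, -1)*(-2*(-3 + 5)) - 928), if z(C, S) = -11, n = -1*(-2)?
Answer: -4865/884 ≈ -5.5034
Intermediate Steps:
n = 2
b(Y) = 4 (b(Y) = 3 + (2 - 1) = 3 + 1 = 4)
((b(6)*23 + 11) + 4762)/(z(2, -1)*(-2*(-3 + 5)) - 928) = ((4*23 + 11) + 4762)/(-(-22)*(-3 + 5) - 928) = ((92 + 11) + 4762)/(-(-22)*2 - 928) = (103 + 4762)/(-11*(-4) - 928) = 4865/(44 - 928) = 4865/(-884) = 4865*(-1/884) = -4865/884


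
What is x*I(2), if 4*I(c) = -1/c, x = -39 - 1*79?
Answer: 59/4 ≈ 14.750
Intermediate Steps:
x = -118 (x = -39 - 79 = -118)
I(c) = -1/(4*c) (I(c) = (-1/c)/4 = -1/(4*c))
x*I(2) = -(-59)/(2*2) = -118*(-⅛) = 59/4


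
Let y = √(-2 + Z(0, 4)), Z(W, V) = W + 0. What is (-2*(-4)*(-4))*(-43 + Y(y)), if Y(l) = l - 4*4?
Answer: 1888 - 32*I*√2 ≈ 1888.0 - 45.255*I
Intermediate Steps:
Z(W, V) = W
y = I*√2 (y = √(-2 + 0) = √(-2) = I*√2 ≈ 1.4142*I)
Y(l) = -16 + l (Y(l) = l - 16 = -16 + l)
(-2*(-4)*(-4))*(-43 + Y(y)) = (-2*(-4)*(-4))*(-43 + (-16 + I*√2)) = (8*(-4))*(-59 + I*√2) = -32*(-59 + I*√2) = 1888 - 32*I*√2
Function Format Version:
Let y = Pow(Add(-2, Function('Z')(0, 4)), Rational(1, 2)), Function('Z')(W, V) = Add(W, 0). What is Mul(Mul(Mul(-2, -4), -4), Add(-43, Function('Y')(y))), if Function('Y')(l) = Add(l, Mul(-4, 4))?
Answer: Add(1888, Mul(-32, I, Pow(2, Rational(1, 2)))) ≈ Add(1888.0, Mul(-45.255, I))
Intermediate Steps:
Function('Z')(W, V) = W
y = Mul(I, Pow(2, Rational(1, 2))) (y = Pow(Add(-2, 0), Rational(1, 2)) = Pow(-2, Rational(1, 2)) = Mul(I, Pow(2, Rational(1, 2))) ≈ Mul(1.4142, I))
Function('Y')(l) = Add(-16, l) (Function('Y')(l) = Add(l, -16) = Add(-16, l))
Mul(Mul(Mul(-2, -4), -4), Add(-43, Function('Y')(y))) = Mul(Mul(Mul(-2, -4), -4), Add(-43, Add(-16, Mul(I, Pow(2, Rational(1, 2)))))) = Mul(Mul(8, -4), Add(-59, Mul(I, Pow(2, Rational(1, 2))))) = Mul(-32, Add(-59, Mul(I, Pow(2, Rational(1, 2))))) = Add(1888, Mul(-32, I, Pow(2, Rational(1, 2))))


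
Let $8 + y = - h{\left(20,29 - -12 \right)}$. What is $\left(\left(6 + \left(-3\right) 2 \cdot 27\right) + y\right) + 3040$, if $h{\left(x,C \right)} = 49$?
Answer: $2827$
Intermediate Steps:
$y = -57$ ($y = -8 - 49 = -57$)
$\left(\left(6 + \left(-3\right) 2 \cdot 27\right) + y\right) + 3040 = \left(\left(6 + \left(-3\right) 2 \cdot 27\right) - 57\right) + 3040 = \left(\left(6 - 162\right) - 57\right) + 3040 = \left(-156 - 57\right) + 3040 = -213 + 3040 = 2827$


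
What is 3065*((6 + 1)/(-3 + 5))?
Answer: 21455/2 ≈ 10728.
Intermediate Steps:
3065*((6 + 1)/(-3 + 5)) = 3065*(7/2) = 21455/2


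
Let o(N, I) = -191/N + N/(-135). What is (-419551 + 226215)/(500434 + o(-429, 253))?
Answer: -155514645/402539513 ≈ -0.38633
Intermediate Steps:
o(N, I) = -191/N - N/135 (o(N, I) = -191/N + N*(-1/135) = -191/N - N/135)
(-419551 + 226215)/(500434 + o(-429, 253)) = (-419551 + 226215)/(500434 + (-191/(-429) - 1/135*(-429))) = -193336/(500434 + (-191*(-1/429) + 143/45)) = -193336/(500434 + (191/429 + 143/45)) = -193336/(500434 + 23314/6435) = -193336/3220316104/6435 = -193336*6435/3220316104 = -155514645/402539513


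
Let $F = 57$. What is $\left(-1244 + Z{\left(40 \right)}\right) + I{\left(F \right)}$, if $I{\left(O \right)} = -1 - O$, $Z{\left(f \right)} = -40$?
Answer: $-1342$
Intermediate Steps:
$\left(-1244 + Z{\left(40 \right)}\right) + I{\left(F \right)} = \left(-1244 - 40\right) - 58 = -1284 - 58 = -1342$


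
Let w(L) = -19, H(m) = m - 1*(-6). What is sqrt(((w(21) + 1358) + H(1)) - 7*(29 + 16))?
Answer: sqrt(1031) ≈ 32.109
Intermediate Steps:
H(m) = 6 + m (H(m) = m + 6 = 6 + m)
sqrt(((w(21) + 1358) + H(1)) - 7*(29 + 16)) = sqrt(((-19 + 1358) + (6 + 1)) - 7*(29 + 16)) = sqrt((1339 + 7) - 7*45) = sqrt(1346 - 315) = sqrt(1031)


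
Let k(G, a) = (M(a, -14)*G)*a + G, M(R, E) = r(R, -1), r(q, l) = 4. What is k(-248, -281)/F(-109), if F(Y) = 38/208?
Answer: 28964416/19 ≈ 1.5244e+6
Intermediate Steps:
M(R, E) = 4
k(G, a) = G + 4*G*a (k(G, a) = (4*G)*a + G = 4*G*a + G = G + 4*G*a)
F(Y) = 19/104 (F(Y) = 38*(1/208) = 19/104)
k(-248, -281)/F(-109) = (-248*(1 + 4*(-281)))/(19/104) = -248*(1 - 1124)*(104/19) = -248*(-1123)*(104/19) = 278504*(104/19) = 28964416/19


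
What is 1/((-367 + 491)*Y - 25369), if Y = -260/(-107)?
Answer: -107/2682243 ≈ -3.9892e-5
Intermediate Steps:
Y = 260/107 (Y = -260*(-1/107) = 260/107 ≈ 2.4299)
1/((-367 + 491)*Y - 25369) = 1/((-367 + 491)*(260/107) - 25369) = 1/(124*(260/107) - 25369) = 1/(32240/107 - 25369) = 1/(-2682243/107) = -107/2682243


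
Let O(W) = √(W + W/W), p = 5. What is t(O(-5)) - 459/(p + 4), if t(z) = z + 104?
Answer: 53 + 2*I ≈ 53.0 + 2.0*I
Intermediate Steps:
O(W) = √(1 + W) (O(W) = √(W + 1) = √(1 + W))
t(z) = 104 + z
t(O(-5)) - 459/(p + 4) = (104 + √(1 - 5)) - 459/(5 + 4) = (104 + √(-4)) - 459/9 = (104 + 2*I) - 459/9 = (104 + 2*I) - 1*51 = (104 + 2*I) - 51 = 53 + 2*I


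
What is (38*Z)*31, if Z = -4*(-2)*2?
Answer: 18848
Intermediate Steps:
Z = 16 (Z = 8*2 = 16)
(38*Z)*31 = (38*16)*31 = 608*31 = 18848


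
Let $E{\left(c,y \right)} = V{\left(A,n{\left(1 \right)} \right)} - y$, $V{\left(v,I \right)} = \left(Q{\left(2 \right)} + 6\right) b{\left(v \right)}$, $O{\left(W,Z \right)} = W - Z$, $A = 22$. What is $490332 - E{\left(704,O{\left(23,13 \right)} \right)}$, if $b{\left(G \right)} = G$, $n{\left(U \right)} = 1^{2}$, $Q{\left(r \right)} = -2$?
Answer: $490254$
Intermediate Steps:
$n{\left(U \right)} = 1$
$V{\left(v,I \right)} = 4 v$ ($V{\left(v,I \right)} = \left(-2 + 6\right) v = 4 v$)
$E{\left(c,y \right)} = 88 - y$ ($E{\left(c,y \right)} = 4 \cdot 22 - y = 88 - y$)
$490332 - E{\left(704,O{\left(23,13 \right)} \right)} = 490332 - \left(88 - \left(23 - 13\right)\right) = 490332 - \left(88 - 10\right) = 490332 - 78 = 490254$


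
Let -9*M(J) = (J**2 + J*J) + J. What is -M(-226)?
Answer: 101926/9 ≈ 11325.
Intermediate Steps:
M(J) = -2*J**2/9 - J/9 (M(J) = -((J**2 + J*J) + J)/9 = -((J**2 + J**2) + J)/9 = -(2*J**2 + J)/9 = -(J + 2*J**2)/9 = -2*J**2/9 - J/9)
-M(-226) = -(-1)*(-226)*(1 + 2*(-226))/9 = -(-1)*(-226)*(1 - 452)/9 = -(-1)*(-226)*(-451)/9 = -1*(-101926/9) = 101926/9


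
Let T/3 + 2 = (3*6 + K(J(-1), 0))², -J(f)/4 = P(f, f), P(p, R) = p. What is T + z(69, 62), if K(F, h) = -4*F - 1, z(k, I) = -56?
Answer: -59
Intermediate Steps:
J(f) = -4*f
K(F, h) = -1 - 4*F
T = -3 (T = -6 + 3*(3*6 + (-1 - (-16)*(-1)))² = -6 + 3*(18 + (-1 - 4*4))² = -6 + 3*(18 + (-1 - 16))² = -6 + 3*(18 - 17)² = -6 + 3*1² = -6 + 3*1 = -6 + 3 = -3)
T + z(69, 62) = -3 - 56 = -59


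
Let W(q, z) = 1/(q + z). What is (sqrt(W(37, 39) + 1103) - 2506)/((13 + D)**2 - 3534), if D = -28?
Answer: 2506/3309 - sqrt(1592751)/125742 ≈ 0.74729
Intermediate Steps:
(sqrt(W(37, 39) + 1103) - 2506)/((13 + D)**2 - 3534) = (sqrt(1/(37 + 39) + 1103) - 2506)/((13 - 28)**2 - 3534) = (sqrt(1/76 + 1103) - 2506)/((-15)**2 - 3534) = (sqrt(1/76 + 1103) - 2506)/(225 - 3534) = (sqrt(83829/76) - 2506)/(-3309) = (sqrt(1592751)/38 - 2506)*(-1/3309) = (-2506 + sqrt(1592751)/38)*(-1/3309) = 2506/3309 - sqrt(1592751)/125742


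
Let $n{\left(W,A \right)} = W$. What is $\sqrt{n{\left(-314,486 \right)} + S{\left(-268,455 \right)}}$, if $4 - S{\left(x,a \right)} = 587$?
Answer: $i \sqrt{897} \approx 29.95 i$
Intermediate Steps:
$S{\left(x,a \right)} = -583$ ($S{\left(x,a \right)} = 4 - 587 = -583$)
$\sqrt{n{\left(-314,486 \right)} + S{\left(-268,455 \right)}} = \sqrt{-314 - 583} = \sqrt{-897} = i \sqrt{897}$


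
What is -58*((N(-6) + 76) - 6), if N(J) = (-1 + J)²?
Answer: -6902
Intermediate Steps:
-58*((N(-6) + 76) - 6) = -58*(((-1 - 6)² + 76) - 6) = -58*(((-7)² + 76) - 6) = -58*((49 + 76) - 6) = -58*(125 - 6) = -58*119 = -6902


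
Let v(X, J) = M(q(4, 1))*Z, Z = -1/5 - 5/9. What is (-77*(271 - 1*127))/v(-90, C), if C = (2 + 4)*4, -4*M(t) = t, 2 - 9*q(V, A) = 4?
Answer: 4490640/17 ≈ 2.6416e+5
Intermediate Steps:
q(V, A) = -2/9 (q(V, A) = 2/9 - ⅑*4 = 2/9 - 4/9 = -2/9)
M(t) = -t/4
Z = -34/45 (Z = -1*⅕ - 5*⅑ = -⅕ - 5/9 = -34/45 ≈ -0.75556)
C = 24 (C = 6*4 = 24)
v(X, J) = -17/405 (v(X, J) = -¼*(-2/9)*(-34/45) = (1/18)*(-34/45) = -17/405)
(-77*(271 - 1*127))/v(-90, C) = (-77*(271 - 1*127))/(-17/405) = -77*(271 - 127)*(-405/17) = -77*144*(-405/17) = -11088*(-405/17) = 4490640/17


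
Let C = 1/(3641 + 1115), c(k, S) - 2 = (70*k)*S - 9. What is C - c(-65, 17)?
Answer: 367909893/4756 ≈ 77357.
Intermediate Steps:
c(k, S) = -7 + 70*S*k (c(k, S) = 2 + ((70*k)*S - 9) = 2 + (70*S*k - 9) = 2 + (-9 + 70*S*k) = -7 + 70*S*k)
C = 1/4756 ≈ 0.00021026
C - c(-65, 17) = 1/4756 - (-7 + 70*17*(-65)) = 1/4756 - (-7 - 77350) = 1/4756 - 1*(-77357) = 1/4756 + 77357 = 367909893/4756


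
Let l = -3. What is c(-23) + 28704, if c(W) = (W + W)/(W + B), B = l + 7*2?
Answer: 172247/6 ≈ 28708.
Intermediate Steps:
B = 11 (B = -3 + 7*2 = -3 + 14 = 11)
c(W) = 2*W/(11 + W) (c(W) = (W + W)/(W + 11) = (2*W)/(11 + W) = 2*W/(11 + W))
c(-23) + 28704 = 2*(-23)/(11 - 23) + 28704 = 2*(-23)/(-12) + 28704 = 2*(-23)*(-1/12) + 28704 = 23/6 + 28704 = 172247/6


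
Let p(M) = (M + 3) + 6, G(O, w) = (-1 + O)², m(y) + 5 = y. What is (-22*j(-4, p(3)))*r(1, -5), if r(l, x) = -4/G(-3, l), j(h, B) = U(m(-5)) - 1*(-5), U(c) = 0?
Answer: 55/2 ≈ 27.500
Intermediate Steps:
m(y) = -5 + y
p(M) = 9 + M (p(M) = (3 + M) + 6 = 9 + M)
j(h, B) = 5 (j(h, B) = 0 - 1*(-5) = 0 + 5 = 5)
r(l, x) = -¼ (r(l, x) = -4/(-1 - 3)² = -4/((-4)²) = -4/16 = -4*1/16 = -¼)
(-22*j(-4, p(3)))*r(1, -5) = -22*5*(-¼) = -110*(-¼) = 55/2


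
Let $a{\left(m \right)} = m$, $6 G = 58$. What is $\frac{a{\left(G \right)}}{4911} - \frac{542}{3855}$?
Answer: $- \frac{2624497}{18931905} \approx -0.13863$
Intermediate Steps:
$G = \frac{29}{3}$ ($G = \frac{1}{6} \cdot 58 = \frac{29}{3} \approx 9.6667$)
$\frac{a{\left(G \right)}}{4911} - \frac{542}{3855} = \frac{29}{3 \cdot 4911} - \frac{542}{3855} = \frac{29}{3} \cdot \frac{1}{4911} - \frac{542}{3855} = \frac{29}{14733} - \frac{542}{3855} = - \frac{2624497}{18931905}$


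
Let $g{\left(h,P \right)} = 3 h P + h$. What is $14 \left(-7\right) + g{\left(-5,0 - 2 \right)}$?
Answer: $-73$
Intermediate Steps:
$g{\left(h,P \right)} = h + 3 P h$ ($g{\left(h,P \right)} = 3 P h + h = h + 3 P h$)
$14 \left(-7\right) + g{\left(-5,0 - 2 \right)} = 14 \left(-7\right) - 5 \left(1 + 3 \left(0 - 2\right)\right) = -98 - 5 \left(1 + 3 \left(0 - 2\right)\right) = -98 - 5 \left(1 + 3 \left(-2\right)\right) = -98 - 5 \left(1 - 6\right) = -98 - -25 = -98 + 25 = -73$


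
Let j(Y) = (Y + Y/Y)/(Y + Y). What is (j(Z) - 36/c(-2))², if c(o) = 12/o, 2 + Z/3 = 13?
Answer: 46225/1089 ≈ 42.447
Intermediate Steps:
Z = 33 (Z = -6 + 3*13 = -6 + 39 = 33)
j(Y) = (1 + Y)/(2*Y) (j(Y) = (Y + 1)/((2*Y)) = (1 + Y)*(1/(2*Y)) = (1 + Y)/(2*Y))
(j(Z) - 36/c(-2))² = ((½)*(1 + 33)/33 - 36/(12/(-2)))² = ((½)*(1/33)*34 - 36/(12*(-½)))² = (17/33 - 36/(-6))² = (17/33 - 36*(-⅙))² = (17/33 + 6)² = (215/33)² = 46225/1089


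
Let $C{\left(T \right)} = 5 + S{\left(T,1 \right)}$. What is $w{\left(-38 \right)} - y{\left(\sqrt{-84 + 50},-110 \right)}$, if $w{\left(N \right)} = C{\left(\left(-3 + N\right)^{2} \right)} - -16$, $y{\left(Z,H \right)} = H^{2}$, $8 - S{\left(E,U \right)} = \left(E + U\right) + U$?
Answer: $-13754$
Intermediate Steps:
$S{\left(E,U \right)} = 8 - E - 2 U$ ($S{\left(E,U \right)} = 8 - \left(\left(E + U\right) + U\right) = 8 - \left(E + 2 U\right) = 8 - E - 2 U$)
$C{\left(T \right)} = 11 - T$ ($C{\left(T \right)} = 5 - \left(-6 + T\right) = 11 - T$)
$w{\left(N \right)} = 27 - \left(-3 + N\right)^{2}$ ($w{\left(N \right)} = \left(11 - \left(-3 + N\right)^{2}\right) - -16 = \left(11 - \left(-3 + N\right)^{2}\right) + 16 = 27 - \left(-3 + N\right)^{2}$)
$w{\left(-38 \right)} - y{\left(\sqrt{-84 + 50},-110 \right)} = \left(27 - \left(-3 - 38\right)^{2}\right) - \left(-110\right)^{2} = \left(27 - \left(-41\right)^{2}\right) - 12100 = \left(27 - 1681\right) - 12100 = -1654 - 12100 = -13754$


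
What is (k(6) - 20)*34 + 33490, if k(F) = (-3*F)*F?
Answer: 29138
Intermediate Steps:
k(F) = -3*F²
(k(6) - 20)*34 + 33490 = (-3*6² - 20)*34 + 33490 = (-3*36 - 20)*34 + 33490 = (-108 - 20)*34 + 33490 = -128*34 + 33490 = -4352 + 33490 = 29138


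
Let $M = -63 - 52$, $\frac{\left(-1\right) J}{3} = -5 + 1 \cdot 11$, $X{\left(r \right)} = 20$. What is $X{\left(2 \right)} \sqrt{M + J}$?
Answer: $20 i \sqrt{133} \approx 230.65 i$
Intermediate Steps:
$J = -18$ ($J = - 3 \left(-5 + 1 \cdot 11\right) = - 3 \left(-5 + 11\right) = \left(-3\right) 6 = -18$)
$M = -115$
$X{\left(2 \right)} \sqrt{M + J} = 20 \sqrt{-115 - 18} = 20 \sqrt{-133} = 20 i \sqrt{133}$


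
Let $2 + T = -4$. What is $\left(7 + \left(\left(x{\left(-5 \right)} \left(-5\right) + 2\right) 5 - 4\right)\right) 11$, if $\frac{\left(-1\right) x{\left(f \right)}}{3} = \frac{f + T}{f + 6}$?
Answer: $-8932$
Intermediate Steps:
$T = -6$ ($T = -2 - 4 = -6$)
$x{\left(f \right)} = - \frac{3 \left(-6 + f\right)}{6 + f}$ ($x{\left(f \right)} = - 3 \frac{f - 6}{f + 6} = - 3 \frac{-6 + f}{6 + f} = - \frac{3 \left(-6 + f\right)}{6 + f}$)
$\left(7 + \left(\left(x{\left(-5 \right)} \left(-5\right) + 2\right) 5 - 4\right)\right) 11 = \left(7 + \left(\left(\frac{3 \left(6 - -5\right)}{6 - 5} \left(-5\right) + 2\right) 5 - 4\right)\right) 11 = \left(7 + \left(\left(\frac{3 \left(6 + 5\right)}{1} \left(-5\right) + 2\right) 5 - 4\right)\right) 11 = \left(7 + \left(\left(3 \cdot 1 \cdot 11 \left(-5\right) + 2\right) 5 - 4\right)\right) 11 = \left(7 + \left(\left(33 \left(-5\right) + 2\right) 5 - 4\right)\right) 11 = \left(7 + \left(\left(-165 + 2\right) 5 - 4\right)\right) 11 = \left(7 - 819\right) 11 = \left(-812\right) 11 = -8932$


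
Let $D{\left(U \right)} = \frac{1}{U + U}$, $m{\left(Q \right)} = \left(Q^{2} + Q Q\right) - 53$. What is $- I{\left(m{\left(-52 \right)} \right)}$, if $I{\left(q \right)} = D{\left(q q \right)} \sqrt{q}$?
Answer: $- \frac{\sqrt{595}}{19117350} \approx -1.2759 \cdot 10^{-6}$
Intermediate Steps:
$m{\left(Q \right)} = -53 + 2 Q^{2}$ ($m{\left(Q \right)} = \left(Q^{2} + Q^{2}\right) - 53 = 2 Q^{2} - 53 = -53 + 2 Q^{2}$)
$D{\left(U \right)} = \frac{1}{2 U}$
$I{\left(q \right)} = \frac{1}{2 q^{\frac{3}{2}}}$ ($I{\left(q \right)} = \frac{1}{2 q q} \sqrt{q} = \frac{1}{2 q^{2}} \sqrt{q} = \frac{1}{2 q^{\frac{3}{2}}}$)
$- I{\left(m{\left(-52 \right)} \right)} = - \frac{1}{2 \left(-53 + 2 \left(-52\right)^{2}\right)^{\frac{3}{2}}} = - \frac{1}{2 \left(-53 + 2 \cdot 2704\right)^{\frac{3}{2}}} = - \frac{1}{2 \left(-53 + 5408\right)^{\frac{3}{2}}} = - \frac{1}{2 \cdot 16065 \sqrt{595}} = - \frac{\frac{1}{9558675} \sqrt{595}}{2} = - \frac{\sqrt{595}}{19117350}$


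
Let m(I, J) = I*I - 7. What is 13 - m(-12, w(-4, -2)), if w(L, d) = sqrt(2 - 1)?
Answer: -124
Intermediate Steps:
w(L, d) = 1 (w(L, d) = sqrt(1) = 1)
m(I, J) = -7 + I**2 (m(I, J) = I**2 - 7 = -7 + I**2)
13 - m(-12, w(-4, -2)) = 13 - (-7 + (-12)**2) = 13 - (-7 + 144) = 13 - 1*137 = 13 - 137 = -124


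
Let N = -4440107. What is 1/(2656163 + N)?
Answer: -1/1783944 ≈ -5.6056e-7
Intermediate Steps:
1/(2656163 + N) = 1/(2656163 - 4440107) = 1/(-1783944) = -1/1783944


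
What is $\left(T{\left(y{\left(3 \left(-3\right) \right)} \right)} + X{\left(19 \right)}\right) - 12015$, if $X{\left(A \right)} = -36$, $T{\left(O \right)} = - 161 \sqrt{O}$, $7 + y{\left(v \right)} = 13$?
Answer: $-12051 - 161 \sqrt{6} \approx -12445.0$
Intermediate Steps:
$y{\left(v \right)} = 6$ ($y{\left(v \right)} = -7 + 13 = 6$)
$\left(T{\left(y{\left(3 \left(-3\right) \right)} \right)} + X{\left(19 \right)}\right) - 12015 = \left(- 161 \sqrt{6} - 36\right) - 12015 = \left(-36 - 161 \sqrt{6}\right) - 12015 = -12051 - 161 \sqrt{6}$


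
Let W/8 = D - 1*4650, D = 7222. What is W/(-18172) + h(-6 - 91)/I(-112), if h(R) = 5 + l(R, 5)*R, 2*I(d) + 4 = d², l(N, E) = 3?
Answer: -1525099/1294755 ≈ -1.1779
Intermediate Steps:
W = 20576 (W = 8*(7222 - 1*4650) = 8*(7222 - 4650) = 8*2572 = 20576)
I(d) = -2 + d²/2
h(R) = 5 + 3*R
W/(-18172) + h(-6 - 91)/I(-112) = 20576/(-18172) + (5 + 3*(-6 - 91))/(-2 + (½)*(-112)²) = 20576*(-1/18172) + (5 + 3*(-97))/(-2 + (½)*12544) = -5144/4543 + (5 - 291)/(-2 + 6272) = -5144/4543 - 286/6270 = -5144/4543 - 286*1/6270 = -5144/4543 - 13/285 = -1525099/1294755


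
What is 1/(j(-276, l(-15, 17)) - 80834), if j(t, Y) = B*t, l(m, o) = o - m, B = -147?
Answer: -1/40262 ≈ -2.4837e-5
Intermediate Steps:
j(t, Y) = -147*t
1/(j(-276, l(-15, 17)) - 80834) = 1/(-147*(-276) - 80834) = 1/(40572 - 80834) = 1/(-40262) = -1/40262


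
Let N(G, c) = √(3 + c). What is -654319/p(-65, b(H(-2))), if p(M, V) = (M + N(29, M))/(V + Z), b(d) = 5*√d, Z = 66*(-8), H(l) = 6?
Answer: -654319*(528 - 5*√6)/(65 - I*√62) ≈ -5.1167e+6 - 6.1983e+5*I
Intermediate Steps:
Z = -528
p(M, V) = (M + √(3 + M))/(-528 + V) (p(M, V) = (M + √(3 + M))/(V - 528) = (M + √(3 + M))/(-528 + V))
-654319/p(-65, b(H(-2))) = -654319*(-528 + 5*√6)/(-65 + √(3 - 65)) = -654319*(-528 + 5*√6)/(-65 + √(-62)) = -654319*(-528 + 5*√6)/(-65 + I*√62)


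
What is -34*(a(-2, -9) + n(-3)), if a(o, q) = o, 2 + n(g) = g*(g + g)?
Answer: -476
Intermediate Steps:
n(g) = -2 + 2*g² (n(g) = -2 + g*(g + g) = -2 + g*(2*g) = -2 + 2*g²)
-34*(a(-2, -9) + n(-3)) = -34*(-2 + (-2 + 2*(-3)²)) = -34*(-2 + (-2 + 2*9)) = -34*(-2 + (-2 + 18)) = -34*(-2 + 16) = -34*14 = -476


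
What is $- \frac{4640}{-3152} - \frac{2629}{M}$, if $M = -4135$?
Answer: $\frac{1717063}{814595} \approx 2.1079$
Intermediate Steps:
$- \frac{4640}{-3152} - \frac{2629}{M} = - \frac{4640}{-3152} - \frac{2629}{-4135} = \left(-4640\right) \left(- \frac{1}{3152}\right) - - \frac{2629}{4135} = \frac{290}{197} + \frac{2629}{4135} = \frac{1717063}{814595}$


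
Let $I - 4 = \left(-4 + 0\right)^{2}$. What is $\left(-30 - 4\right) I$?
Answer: $-680$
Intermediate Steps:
$I = 20$ ($I = 4 + \left(-4 + 0\right)^{2} = 4 + \left(-4\right)^{2} = 4 + 16 = 20$)
$\left(-30 - 4\right) I = \left(-30 - 4\right) 20 = \left(-34\right) 20 = -680$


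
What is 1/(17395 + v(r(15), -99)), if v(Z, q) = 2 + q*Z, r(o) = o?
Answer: 1/15912 ≈ 6.2846e-5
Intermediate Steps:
v(Z, q) = 2 + Z*q
1/(17395 + v(r(15), -99)) = 1/(17395 + (2 + 15*(-99))) = 1/(17395 + (2 - 1485)) = 1/(17395 - 1483) = 1/15912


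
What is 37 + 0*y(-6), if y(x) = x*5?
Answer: 37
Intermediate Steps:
y(x) = 5*x
37 + 0*y(-6) = 37 + 0*(5*(-6)) = 37 + 0*(-30) = 37 + 0 = 37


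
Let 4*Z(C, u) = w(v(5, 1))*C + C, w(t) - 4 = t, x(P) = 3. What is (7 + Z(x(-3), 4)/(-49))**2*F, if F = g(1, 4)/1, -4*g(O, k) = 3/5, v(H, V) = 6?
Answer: -5378763/768320 ≈ -7.0007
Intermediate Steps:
g(O, k) = -3/20 (g(O, k) = -3/(4*5) = -1/4*3/5 = -3/20)
w(t) = 4 + t
F = -3/20 (F = -3/20/1 = -3/20*1 = -3/20 ≈ -0.15000)
Z(C, u) = 11*C/4 (Z(C, u) = ((4 + 6)*C + C)/4 = (10*C + C)/4 = (11*C)/4 = 11*C/4)
(7 + Z(x(-3), 4)/(-49))**2*F = (7 + ((11/4)*3)/(-49))**2*(-3/20) = (7 + (33/4)*(-1/49))**2*(-3/20) = (7 - 33/196)**2*(-3/20) = (1339/196)**2*(-3/20) = (1792921/38416)*(-3/20) = -5378763/768320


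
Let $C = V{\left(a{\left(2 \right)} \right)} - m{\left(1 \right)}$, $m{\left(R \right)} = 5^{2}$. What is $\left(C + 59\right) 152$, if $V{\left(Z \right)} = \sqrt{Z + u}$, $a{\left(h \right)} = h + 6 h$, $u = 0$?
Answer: $5168 + 152 \sqrt{14} \approx 5736.7$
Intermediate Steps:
$m{\left(R \right)} = 25$
$a{\left(h \right)} = 7 h$
$V{\left(Z \right)} = \sqrt{Z}$ ($V{\left(Z \right)} = \sqrt{Z + 0} = \sqrt{Z}$)
$C = -25 + \sqrt{14}$ ($C = \sqrt{7 \cdot 2} - 25 = \sqrt{14} - 25 = -25 + \sqrt{14} \approx -21.258$)
$\left(C + 59\right) 152 = \left(\left(-25 + \sqrt{14}\right) + 59\right) 152 = \left(34 + \sqrt{14}\right) 152 = 5168 + 152 \sqrt{14}$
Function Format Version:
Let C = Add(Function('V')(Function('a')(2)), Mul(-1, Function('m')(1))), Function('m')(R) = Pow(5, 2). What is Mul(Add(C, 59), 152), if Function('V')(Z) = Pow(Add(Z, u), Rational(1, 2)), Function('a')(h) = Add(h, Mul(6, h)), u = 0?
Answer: Add(5168, Mul(152, Pow(14, Rational(1, 2)))) ≈ 5736.7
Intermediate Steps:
Function('m')(R) = 25
Function('a')(h) = Mul(7, h)
Function('V')(Z) = Pow(Z, Rational(1, 2)) (Function('V')(Z) = Pow(Add(Z, 0), Rational(1, 2)) = Pow(Z, Rational(1, 2)))
C = Add(-25, Pow(14, Rational(1, 2))) (C = Add(Pow(Mul(7, 2), Rational(1, 2)), Mul(-1, 25)) = Add(Pow(14, Rational(1, 2)), -25) = Add(-25, Pow(14, Rational(1, 2))) ≈ -21.258)
Mul(Add(C, 59), 152) = Mul(Add(Add(-25, Pow(14, Rational(1, 2))), 59), 152) = Mul(Add(34, Pow(14, Rational(1, 2))), 152) = Add(5168, Mul(152, Pow(14, Rational(1, 2))))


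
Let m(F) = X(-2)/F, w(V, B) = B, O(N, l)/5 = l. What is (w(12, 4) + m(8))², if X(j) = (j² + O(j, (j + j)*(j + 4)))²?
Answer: 27556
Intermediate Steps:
O(N, l) = 5*l
X(j) = (j² + 10*j*(4 + j))² (X(j) = (j² + 5*((j + j)*(j + 4)))² = (j² + 5*((2*j)*(4 + j)))² = (j² + 5*(2*j*(4 + j)))² = (j² + 10*j*(4 + j))²)
m(F) = 1296/F (m(F) = ((-2)²*(40 + 11*(-2))²)/F = (4*(40 - 22)²)/F = (4*18²)/F = (4*324)/F = 1296/F)
(w(12, 4) + m(8))² = (4 + 1296/8)² = (4 + 1296*(⅛))² = (4 + 162)² = 166² = 27556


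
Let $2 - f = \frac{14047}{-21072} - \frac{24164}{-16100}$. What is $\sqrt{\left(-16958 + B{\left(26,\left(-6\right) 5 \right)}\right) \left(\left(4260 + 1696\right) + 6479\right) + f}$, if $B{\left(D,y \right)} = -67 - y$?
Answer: $\frac{i \sqrt{77562923371930575501}}{605820} \approx 14537.0 i$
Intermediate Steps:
$f = \frac{14124689}{12116400}$ ($f = 2 - \left(\frac{14047}{-21072} - \frac{24164}{-16100}\right) = 2 - \left(14047 \left(- \frac{1}{21072}\right) - - \frac{863}{575}\right) = 2 - \left(- \frac{14047}{21072} + \frac{863}{575}\right) = 2 - \frac{10108111}{12116400} = \frac{14124689}{12116400} \approx 1.1657$)
$\sqrt{\left(-16958 + B{\left(26,\left(-6\right) 5 \right)}\right) \left(\left(4260 + 1696\right) + 6479\right) + f} = \sqrt{\left(-16958 - \left(67 - 30\right)\right) \left(\left(4260 + 1696\right) + 6479\right) + \frac{14124689}{12116400}} = \sqrt{\left(-16958 - 37\right) \left(5956 + 6479\right) + \frac{14124689}{12116400}} = \sqrt{\left(-16958 + \left(-67 + 30\right)\right) 12435 + \frac{14124689}{12116400}} = \sqrt{\left(-16958 - 37\right) 12435 + \frac{14124689}{12116400}} = \sqrt{\left(-16995\right) 12435 + \frac{14124689}{12116400}} = \sqrt{-211332825 + \frac{14124689}{12116400}} = \sqrt{- \frac{2560593026705311}{12116400}} = \frac{i \sqrt{77562923371930575501}}{605820}$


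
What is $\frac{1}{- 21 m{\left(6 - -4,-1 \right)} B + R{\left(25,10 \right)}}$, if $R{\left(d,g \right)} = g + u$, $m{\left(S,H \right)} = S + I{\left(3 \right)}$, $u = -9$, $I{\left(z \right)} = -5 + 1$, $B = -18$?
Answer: $\frac{1}{2269} \approx 0.00044072$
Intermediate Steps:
$I{\left(z \right)} = -4$
$m{\left(S,H \right)} = -4 + S$ ($m{\left(S,H \right)} = S - 4 = -4 + S$)
$R{\left(d,g \right)} = -9 + g$ ($R{\left(d,g \right)} = g - 9 = -9 + g$)
$\frac{1}{- 21 m{\left(6 - -4,-1 \right)} B + R{\left(25,10 \right)}} = \frac{1}{- 21 \left(-4 + \left(6 - -4\right)\right) \left(-18\right) + \left(-9 + 10\right)} = \frac{1}{- 21 \left(-4 + \left(6 + 4\right)\right) \left(-18\right) + 1} = \frac{1}{- 21 \left(-4 + 10\right) \left(-18\right) + 1} = \frac{1}{\left(-21\right) 6 \left(-18\right) + 1} = \frac{1}{\left(-126\right) \left(-18\right) + 1} = \frac{1}{2268 + 1} = \frac{1}{2269}$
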